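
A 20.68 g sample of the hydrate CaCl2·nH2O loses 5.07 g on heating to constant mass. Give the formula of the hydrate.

CaCl2·2H2O

Mass of anhydrous CaCl2 = 20.68 − 5.07 = 15.61 g
mol H2O = 5.07 / 18.02 = 0.2814
Molar mass of CaCl2 = 110.98 g/mol → mol CaCl2 = 15.61 / 110.98 = 0.1407
n = 0.2814 / 0.1407 = 2.00 ≈ 2 → CaCl2·2H2O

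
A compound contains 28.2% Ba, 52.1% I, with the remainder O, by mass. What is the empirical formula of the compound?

Assume 100 g: 28.2 g Ba, 52.1 g I, 19.7 g O.
n(Ba) = 28.2/137.33 = 0.2053, n(I) = 52.1/126.90 = 0.4106, n(O) = 19.7/16.00 = 1.231
Ratios (÷ 0.2053): Ba 1.000, I 1.999, O 5.996
≈ 1:2:6 → BaI2O6

BaI2O6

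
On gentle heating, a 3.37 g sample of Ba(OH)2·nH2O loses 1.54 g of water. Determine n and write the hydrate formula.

Ba(OH)2·8H2O

Mass of anhydrous Ba(OH)2 = 3.37 − 1.54 = 1.83 g
mol H2O = 1.54 / 18.02 = 0.08546
Molar mass of Ba(OH)2 = 171.35 g/mol → mol Ba(OH)2 = 1.83 / 171.35 = 0.01068
n = 0.08546 / 0.01068 = 8.00 ≈ 8 → Ba(OH)2·8H2O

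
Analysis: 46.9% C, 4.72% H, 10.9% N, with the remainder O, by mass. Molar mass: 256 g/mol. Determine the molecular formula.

Assume 100 g: 46.9 g C, 4.72 g H, 10.9 g N, 37.48 g O.
C: 46.9 g ÷ 12.01 g/mol = 3.905 mol
H: 4.72 g ÷ 1.008 g/mol = 4.683 mol
N: 10.9 g ÷ 14.01 g/mol = 0.778 mol
O: 37.48 g ÷ 16.00 g/mol = 2.342 mol
Divide by the smallest (0.778 mol N): C 5.019, H 6.019, N 1.000, O 3.011
≈ 5:6:1:3 → C5H6NO3
Empirical-formula mass = 128.11 g/mol
n = 256 / 128.11 = 2.00 ≈ 2
Molecular formula = (C5H6NO3)×2 = C10H12N2O6

C10H12N2O6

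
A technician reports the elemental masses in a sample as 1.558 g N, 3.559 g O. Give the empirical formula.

N: 1.558 g ÷ 14.01 g/mol = 0.1112 mol
O: 3.559 g ÷ 16.00 g/mol = 0.2224 mol
Ratios (÷ 0.1112): N 1.000, O 2.000
Ratio ≈ 1:2, so the empirical formula is NO2

NO2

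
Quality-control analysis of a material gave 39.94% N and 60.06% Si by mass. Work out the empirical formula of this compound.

N4Si3

Assume 100 g: 39.94 g N, 60.06 g Si.
n(N) = 39.94/14.01 = 2.851, n(Si) = 60.06/28.09 = 2.138
Smallest is Si at 2.138 mol; normalising gives N 1.333, Si 1.000
Scaling by 3: N 4.00, Si 3.00 → N4Si3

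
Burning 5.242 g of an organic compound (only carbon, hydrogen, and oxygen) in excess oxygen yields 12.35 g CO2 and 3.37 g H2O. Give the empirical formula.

mol C = 12.35 / 44.01 = 0.2806; mass C = 0.2806 × 12.01 = 3.370 g
mol H = 2 × (3.37 / 18.02) = 0.3740; mass H = 0.3740 × 1.008 = 0.3770 g
mass O = 5.242 − (3.747) = 1.495 g → mol O = 0.09342
Smallest is O at 0.09342 mol; normalising gives C 3.004, H 4.004, O 1.000
≈ 3:4:1 → C3H4O

C3H4O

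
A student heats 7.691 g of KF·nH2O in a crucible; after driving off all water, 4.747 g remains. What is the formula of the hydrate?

KF·2H2O

Mass of water lost = 7.691 − 4.747 = 2.944 g → 2.944 / 18.02 = 0.1634 mol H2O
Molar mass of KF = 58.10 g/mol → mol KF = 4.747 / 58.10 = 0.0817
n = 0.1634 / 0.0817 = 2.00 ≈ 2 → KF·2H2O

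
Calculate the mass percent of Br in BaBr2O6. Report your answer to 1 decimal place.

Molar mass = 1(137.33) + 2(79.90) + 6(16.00) = 393.130 g/mol
Mass of Br per mole = 2 × 79.90 = 159.800 g
% Br = 159.800 / 393.130 × 100 = 40.6%

40.6%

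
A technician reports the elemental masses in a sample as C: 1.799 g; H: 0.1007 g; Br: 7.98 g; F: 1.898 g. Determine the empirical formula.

C: 1.799 g ÷ 12.01 g/mol = 0.1498 mol
H: 0.1007 g ÷ 1.008 g/mol = 0.0999 mol
Br: 7.98 g ÷ 79.90 g/mol = 0.09987 mol
F: 1.898 g ÷ 19.00 g/mol = 0.09989 mol
Divide by the smallest (0.09987 mol Br): C 1.500, H 1.000, Br 1.000, F 1.000
Scaling by 2: C 3.00, H 2.00, Br 2.00, F 2.00 → C3H2Br2F2

C3H2Br2F2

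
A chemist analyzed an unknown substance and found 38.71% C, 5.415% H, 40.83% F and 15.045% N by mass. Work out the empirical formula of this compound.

Assume 100 g: 38.71 g C, 5.415 g H, 40.83 g F, 15.045 g N.
n(C) = 38.71/12.01 = 3.223, n(H) = 5.415/1.008 = 5.372, n(F) = 40.83/19.00 = 2.149, n(N) = 15.045/14.01 = 1.074
Ratios (÷ 1.074): C 3.001, H 5.002, F 2.001, N 1.000
Ratio ≈ 3:5:2:1, so the empirical formula is C3H5F2N

C3H5F2N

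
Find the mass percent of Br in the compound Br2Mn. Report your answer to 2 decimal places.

Molar mass = 2(79.90) + 1(54.94) = 214.740 g/mol
Mass of Br per mole = 2 × 79.90 = 159.800 g
% Br = 159.800 / 214.740 × 100 = 74.42%

74.42%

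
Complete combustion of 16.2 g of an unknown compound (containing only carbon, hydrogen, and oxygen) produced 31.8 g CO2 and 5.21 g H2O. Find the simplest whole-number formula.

C5H4O3

mol C = 31.8 / 44.01 = 0.7226; mass C = 0.7226 × 12.01 = 8.678 g
mol H = 2 × (5.21 / 18.02) = 0.5782; mass H = 0.5782 × 1.008 = 0.5829 g
mass O = 16.2 − (9.261) = 6.939 g → mol O = 0.4337
Smallest is O at 0.4337 mol; normalising gives C 1.666, H 1.333, O 1.000
Multiply by 3: C 5.00, H 4.00, O 3.00 → C5H4O3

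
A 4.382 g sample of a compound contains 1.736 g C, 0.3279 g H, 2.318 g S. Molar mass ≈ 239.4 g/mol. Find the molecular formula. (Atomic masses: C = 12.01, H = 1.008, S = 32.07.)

n(C) = 1.736/12.01 = 0.1445, n(H) = 0.3279/1.008 = 0.3253, n(S) = 2.318/32.07 = 0.07228
Smallest is S at 0.07228 mol; normalising gives C 2.000, H 4.501, S 1.000
Scaling by 2: C 4.00, H 9.00, S 2.00 → C4H9S2
Empirical-formula mass = 121.25 g/mol
n = 239.4 / 121.25 = 1.97 ≈ 2
Molecular formula = (C4H9S2)×2 = C8H18S4

C8H18S4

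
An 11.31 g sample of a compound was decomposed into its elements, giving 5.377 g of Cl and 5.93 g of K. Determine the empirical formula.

ClK

n(Cl) = 5.377/35.45 = 0.1517, n(K) = 5.93/39.10 = 0.1517
Ratios (÷ 0.1517): Cl 1.000, K 1.000
≈ 1:1 → ClK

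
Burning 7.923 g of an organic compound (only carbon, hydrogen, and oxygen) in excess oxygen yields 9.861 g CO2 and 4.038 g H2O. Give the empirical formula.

C3H6O4

mol C = 9.861 / 44.01 = 0.2241; mass C = 0.2241 × 12.01 = 2.691 g
mol H = 2 × (4.038 / 18.02) = 0.4482; mass H = 0.4482 × 1.008 = 0.4518 g
mass O = 7.923 − (3.143) = 4.780 g → mol O = 0.2988
Smallest is C at 0.2241 mol; normalising gives C 1.000, H 2.000, O 1.333
Scaling by 3: C 3.00, H 6.00, O 4.00 → C3H6O4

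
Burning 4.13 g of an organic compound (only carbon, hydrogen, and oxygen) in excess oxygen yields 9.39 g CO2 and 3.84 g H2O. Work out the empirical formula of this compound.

C3H6O

mol C = 9.39 / 44.01 = 0.2134; mass C = 0.2134 × 12.01 = 2.562 g
mol H = 2 × (3.84 / 18.02) = 0.4262; mass H = 0.4262 × 1.008 = 0.4296 g
mass O = 4.13 − (2.992) = 1.138 g → mol O = 0.07112
Ratios (÷ 0.07112): C 3.000, H 5.993, O 1.000
→ C3H6O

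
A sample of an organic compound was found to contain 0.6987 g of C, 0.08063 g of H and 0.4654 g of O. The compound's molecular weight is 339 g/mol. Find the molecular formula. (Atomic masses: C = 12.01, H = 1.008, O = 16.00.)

n(C) = 0.6987/12.01 = 0.05818, n(H) = 0.08063/1.008 = 0.07999, n(O) = 0.4654/16.00 = 0.02909
Smallest is O at 0.02909 mol; normalising gives C 2.000, H 2.750, O 1.000
Scaling by 4: C 8.00, H 11.00, O 4.00 → C8H11O4
Empirical-formula mass = 171.17 g/mol
n = 339 / 171.17 = 1.98 ≈ 2
Molecular formula = (C8H11O4)×2 = C16H22O8

C16H22O8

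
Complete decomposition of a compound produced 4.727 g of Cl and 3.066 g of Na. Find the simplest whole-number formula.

Moles — Cl: 4.727 / 35.45 = 0.1333 mol; Na: 3.066 / 22.99 = 0.1334 mol
Ratios (÷ 0.1333): Cl 1.000, Na 1.000
→ ClNa

ClNa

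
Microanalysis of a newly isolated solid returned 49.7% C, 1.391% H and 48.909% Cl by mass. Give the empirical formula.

C3HCl

Assume 100 g: 49.7 g C, 1.391 g H, 48.909 g Cl.
n(C) = 49.7/12.01 = 4.138, n(H) = 1.391/1.008 = 1.38, n(Cl) = 48.909/35.45 = 1.38
Ratios (÷ 1.38): C 2.999, H 1.000, Cl 1.000
Ratio ≈ 3:1:1, so the empirical formula is C3HCl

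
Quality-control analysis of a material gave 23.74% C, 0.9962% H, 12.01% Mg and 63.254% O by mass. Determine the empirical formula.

Assume 100 g: 23.74 g C, 0.9962 g H, 12.01 g Mg, 63.254 g O.
C: 23.74 g ÷ 12.01 g/mol = 1.977 mol
H: 0.9962 g ÷ 1.008 g/mol = 0.9883 mol
Mg: 12.01 g ÷ 24.31 g/mol = 0.494 mol
O: 63.254 g ÷ 16.00 g/mol = 3.953 mol
Smallest is Mg at 0.494 mol; normalising gives C 4.001, H 2.000, Mg 1.000, O 8.002
≈ 4:2:1:8 → C4H2MgO8

C4H2MgO8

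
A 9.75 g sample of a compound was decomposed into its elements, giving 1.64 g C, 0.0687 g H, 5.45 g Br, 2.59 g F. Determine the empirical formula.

Moles — C: 1.64 / 12.01 = 0.1366 mol; H: 0.0687 / 1.008 = 0.06815 mol; Br: 5.45 / 79.90 = 0.06821 mol; F: 2.59 / 19.00 = 0.1363 mol
Smallest is H at 0.06815 mol; normalising gives C 2.004, H 1.000, Br 1.001, F 2.000
≈ 2:1:1:2 → C2HBrF2

C2HBrF2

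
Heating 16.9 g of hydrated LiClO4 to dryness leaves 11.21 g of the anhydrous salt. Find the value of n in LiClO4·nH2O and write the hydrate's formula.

Mass of water lost = 16.9 − 11.21 = 5.69 g → 5.69 / 18.02 = 0.3158 mol H2O
Molar mass of LiClO4 = 106.39 g/mol → mol LiClO4 = 11.21 / 106.39 = 0.1054
n = 0.3158 / 0.1054 = 3.00 ≈ 3 → LiClO4·3H2O

LiClO4·3H2O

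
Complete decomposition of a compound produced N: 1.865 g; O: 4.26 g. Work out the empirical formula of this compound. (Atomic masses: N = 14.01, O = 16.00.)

N: 1.865 g ÷ 14.01 g/mol = 0.1331 mol
O: 4.26 g ÷ 16.00 g/mol = 0.2662 mol
Ratios (÷ 0.1331): N 1.000, O 2.000
≈ 1:2 → NO2

NO2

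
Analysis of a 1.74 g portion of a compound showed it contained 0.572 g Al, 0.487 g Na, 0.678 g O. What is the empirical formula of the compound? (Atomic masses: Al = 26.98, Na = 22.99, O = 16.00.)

n(Al) = 0.572/26.98 = 0.0212, n(Na) = 0.487/22.99 = 0.02118, n(O) = 0.678/16.00 = 0.04238
Divide by the smallest (0.02118 mol Na): Al 1.001, Na 1.000, O 2.000
≈ 1:1:2 → AlNaO2

AlNaO2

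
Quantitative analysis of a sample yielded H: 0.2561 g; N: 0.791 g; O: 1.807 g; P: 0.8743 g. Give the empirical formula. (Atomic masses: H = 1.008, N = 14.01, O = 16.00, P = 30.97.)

H9N2O4P

n(H) = 0.2561/1.008 = 0.2541, n(N) = 0.791/14.01 = 0.05646, n(O) = 1.807/16.00 = 0.1129, n(P) = 0.8743/30.97 = 0.02823
Smallest is P at 0.02823 mol; normalising gives H 9.000, N 2.000, O 4.001, P 1.000
→ H9N2O4P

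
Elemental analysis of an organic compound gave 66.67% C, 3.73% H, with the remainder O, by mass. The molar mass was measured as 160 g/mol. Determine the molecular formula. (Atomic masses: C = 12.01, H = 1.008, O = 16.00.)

C9H6O3

Assume 100 g: 66.67 g C, 3.73 g H, 29.6 g O.
n(C) = 66.67/12.01 = 5.551, n(H) = 3.73/1.008 = 3.7, n(O) = 29.6/16.00 = 1.85
Ratios (÷ 1.85): C 3.001, H 2.000, O 1.000
Ratio ≈ 3:2:1, so the empirical formula is C3H2O
Empirical-formula mass = 54.05 g/mol
n = 160 / 54.05 = 2.96 ≈ 3
Molecular formula = (C3H2O)×3 = C9H6O3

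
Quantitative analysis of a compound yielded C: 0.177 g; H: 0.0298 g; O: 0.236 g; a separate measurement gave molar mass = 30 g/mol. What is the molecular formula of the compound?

CH2O

n(C) = 0.177/12.01 = 0.01474, n(H) = 0.0298/1.008 = 0.02956, n(O) = 0.236/16.00 = 0.01475
Smallest is C at 0.01474 mol; normalising gives C 1.000, H 2.006, O 1.001
Ratio ≈ 1:2:1, so the empirical formula is CH2O
Empirical-formula mass = 30.03 g/mol
n = 30 / 30.03 = 1.00 ≈ 1
Molecular formula = empirical formula = CH2O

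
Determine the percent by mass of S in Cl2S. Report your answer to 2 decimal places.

Molar mass = 2(35.45) + 1(32.07) = 102.970 g/mol
Mass of S per mole = 1 × 32.07 = 32.070 g
% S = 32.070 / 102.970 × 100 = 31.14%

31.14%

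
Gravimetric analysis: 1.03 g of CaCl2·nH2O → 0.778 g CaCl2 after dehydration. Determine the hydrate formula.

Mass of water lost = 1.03 − 0.778 = 0.252 g → 0.252 / 18.02 = 0.01398 mol H2O
Molar mass of CaCl2 = 110.98 g/mol → mol CaCl2 = 0.778 / 110.98 = 0.00701
n = 0.01398 / 0.00701 = 1.99 ≈ 2 → CaCl2·2H2O

CaCl2·2H2O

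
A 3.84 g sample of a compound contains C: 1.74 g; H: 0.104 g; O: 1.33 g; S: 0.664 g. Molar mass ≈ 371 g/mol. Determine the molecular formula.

Moles — C: 1.74 / 12.01 = 0.1449 mol; H: 0.104 / 1.008 = 0.1032 mol; O: 1.33 / 16.00 = 0.08313 mol; S: 0.664 / 32.07 = 0.0207 mol
Ratios (÷ 0.0207): C 6.997, H 4.983, O 4.015, S 1.000
≈ 7:5:4:1 → C7H5O4S
Empirical-formula mass = 185.18 g/mol
n = 371 / 185.18 = 2.00 ≈ 2
Molecular formula = (C7H5O4S)×2 = C14H10O8S2

C14H10O8S2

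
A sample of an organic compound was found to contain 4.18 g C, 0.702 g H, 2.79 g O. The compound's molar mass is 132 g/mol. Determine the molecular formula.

n(C) = 4.18/12.01 = 0.348, n(H) = 0.702/1.008 = 0.6964, n(O) = 2.79/16.00 = 0.1744
Ratios (÷ 0.1744): C 1.996, H 3.994, O 1.000
≈ 2:4:1 → C2H4O
Empirical-formula mass = 44.05 g/mol
n = 132 / 44.05 = 3.00 ≈ 3
Molecular formula = (C2H4O)×3 = C6H12O3

C6H12O3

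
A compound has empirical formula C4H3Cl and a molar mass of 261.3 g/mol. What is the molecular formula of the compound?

Empirical-formula mass = 86.51 g/mol
n = 261.3 / 86.51 = 3.02 ≈ 3
Molecular formula = (C4H3Cl)3 = C12H9Cl3

C12H9Cl3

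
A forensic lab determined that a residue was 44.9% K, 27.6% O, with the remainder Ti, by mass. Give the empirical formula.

K2O3Ti

Assume 100 g: 44.9 g K, 27.6 g O, 27.5 g Ti.
Moles — K: 44.9 / 39.10 = 1.148 mol; O: 27.6 / 16.00 = 1.725 mol; Ti: 27.5 / 47.87 = 0.5745 mol
Ratios (÷ 0.5745): K 1.999, O 3.003, Ti 1.000
→ K2O3Ti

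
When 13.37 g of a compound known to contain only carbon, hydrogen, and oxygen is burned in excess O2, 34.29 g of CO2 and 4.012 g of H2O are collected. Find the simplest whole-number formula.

mol C = 34.29 / 44.01 = 0.7791; mass C = 0.7791 × 12.01 = 9.357 g
mol H = 2 × (4.012 / 18.02) = 0.4453; mass H = 0.4453 × 1.008 = 0.4488 g
mass O = 13.37 − (9.806) = 3.564 g → mol O = 0.2227
Ratios (÷ 0.2227): C 3.498, H 1.999, O 1.000
×2: C 7.00, H 4.00, O 2.00 → C7H4O2

C7H4O2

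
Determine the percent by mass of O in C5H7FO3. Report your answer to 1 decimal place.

Molar mass = 5(12.01) + 7(1.008) + 1(19.00) + 3(16.00) = 134.106 g/mol
Mass of O per mole = 3 × 16.00 = 48.000 g
% O = 48.000 / 134.106 × 100 = 35.8%

35.8%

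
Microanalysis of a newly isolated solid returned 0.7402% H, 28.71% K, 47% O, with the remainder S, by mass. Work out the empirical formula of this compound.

HKO4S

Assume 100 g: 0.7402 g H, 28.71 g K, 47 g O, 23.55 g S.
Moles — H: 0.7402 / 1.008 = 0.7343 mol; K: 28.71 / 39.10 = 0.7343 mol; O: 47 / 16.00 = 2.938 mol; S: 23.55 / 32.07 = 0.7343 mol
Smallest is K at 0.7343 mol; normalising gives H 1.000, K 1.000, O 4.001, S 1.000
Ratio ≈ 1:1:4:1, so the empirical formula is HKO4S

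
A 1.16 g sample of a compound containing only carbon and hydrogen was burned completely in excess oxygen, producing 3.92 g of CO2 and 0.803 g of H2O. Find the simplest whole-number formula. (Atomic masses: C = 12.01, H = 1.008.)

mol C = 3.92 / 44.01 = 0.08907; mass C = 0.08907 × 12.01 = 1.070 g
mol H = 2 × (0.803 / 18.02) = 0.08912; mass H = 0.08912 × 1.008 = 0.08984 g
Divide by the smallest (0.08907 mol C): C 1.000, H 1.001
Ratio ≈ 1:1, so the empirical formula is CH

CH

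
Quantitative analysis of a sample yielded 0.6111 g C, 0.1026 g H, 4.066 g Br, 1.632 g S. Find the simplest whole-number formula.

Moles — C: 0.6111 / 12.01 = 0.05088 mol; H: 0.1026 / 1.008 = 0.1018 mol; Br: 4.066 / 79.90 = 0.05089 mol; S: 1.632 / 32.07 = 0.05089 mol
Divide by the smallest (0.05088 mol C): C 1.000, H 2.000, Br 1.000, S 1.000
Ratio ≈ 1:2:1:1, so the empirical formula is CH2BrS

CH2BrS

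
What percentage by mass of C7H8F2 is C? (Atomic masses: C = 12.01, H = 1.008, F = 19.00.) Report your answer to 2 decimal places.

Molar mass = 7(12.01) + 8(1.008) + 2(19.00) = 130.134 g/mol
Mass of C per mole = 7 × 12.01 = 84.070 g
% C = 84.070 / 130.134 × 100 = 64.60%

64.60%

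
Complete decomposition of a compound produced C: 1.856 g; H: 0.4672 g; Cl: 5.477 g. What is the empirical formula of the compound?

Moles — C: 1.856 / 12.01 = 0.1545 mol; H: 0.4672 / 1.008 = 0.4635 mol; Cl: 5.477 / 35.45 = 0.1545 mol
Smallest is Cl at 0.1545 mol; normalising gives C 1.000, H 3.000, Cl 1.000
→ CH3Cl

CH3Cl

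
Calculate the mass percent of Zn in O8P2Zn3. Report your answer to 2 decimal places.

50.80%

Molar mass = 8(16.00) + 2(30.97) + 3(65.38) = 386.080 g/mol
Mass of Zn per mole = 3 × 65.38 = 196.140 g
% Zn = 196.140 / 386.080 × 100 = 50.80%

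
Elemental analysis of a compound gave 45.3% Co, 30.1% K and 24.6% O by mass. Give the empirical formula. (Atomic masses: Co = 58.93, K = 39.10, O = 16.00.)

CoKO2

Assume 100 g: 45.3 g Co, 30.1 g K, 24.6 g O.
n(Co) = 45.3/58.93 = 0.7687, n(K) = 30.1/39.10 = 0.7698, n(O) = 24.6/16.00 = 1.538
Smallest is Co at 0.7687 mol; normalising gives Co 1.000, K 1.001, O 2.000
Ratio ≈ 1:1:2, so the empirical formula is CoKO2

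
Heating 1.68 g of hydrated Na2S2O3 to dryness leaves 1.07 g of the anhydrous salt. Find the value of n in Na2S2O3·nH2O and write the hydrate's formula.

Na2S2O3·5H2O

Mass of water lost = 1.68 − 1.07 = 0.61 g → 0.61 / 18.02 = 0.03385 mol H2O
Molar mass of Na2S2O3 = 158.12 g/mol → mol Na2S2O3 = 1.07 / 158.12 = 0.006767
n = 0.03385 / 0.006767 = 5.00 ≈ 5 → Na2S2O3·5H2O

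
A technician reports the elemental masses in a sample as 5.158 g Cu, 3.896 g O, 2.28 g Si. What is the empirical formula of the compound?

CuO3Si

Moles — Cu: 5.158 / 63.55 = 0.08116 mol; O: 3.896 / 16.00 = 0.2435 mol; Si: 2.28 / 28.09 = 0.08117 mol
Divide by the smallest (0.08116 mol Cu): Cu 1.000, O 3.000, Si 1.000
→ CuO3Si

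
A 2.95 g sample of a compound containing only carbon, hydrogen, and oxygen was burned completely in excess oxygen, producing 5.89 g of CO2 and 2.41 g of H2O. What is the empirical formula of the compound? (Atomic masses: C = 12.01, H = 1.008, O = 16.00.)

mol C = 5.89 / 44.01 = 0.1338; mass C = 0.1338 × 12.01 = 1.607 g
mol H = 2 × (2.41 / 18.02) = 0.2675; mass H = 0.2675 × 1.008 = 0.2696 g
mass O = 2.95 − (1.877) = 1.073 g → mol O = 0.06707
Smallest is O at 0.06707 mol; normalising gives C 1.996, H 3.988, O 1.000
≈ 2:4:1 → C2H4O

C2H4O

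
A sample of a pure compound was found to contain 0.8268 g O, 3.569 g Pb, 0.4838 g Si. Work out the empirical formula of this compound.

Moles — O: 0.8268 / 16.00 = 0.05167 mol; Pb: 3.569 / 207.2 = 0.01722 mol; Si: 0.4838 / 28.09 = 0.01722 mol
Ratios (÷ 0.01722): O 3.000, Pb 1.000, Si 1.000
→ O3PbSi

O3PbSi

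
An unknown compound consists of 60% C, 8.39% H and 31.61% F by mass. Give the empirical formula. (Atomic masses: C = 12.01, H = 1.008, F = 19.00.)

Assume 100 g: 60 g C, 8.39 g H, 31.61 g F.
C: 60 g ÷ 12.01 g/mol = 4.996 mol
H: 8.39 g ÷ 1.008 g/mol = 8.323 mol
F: 31.61 g ÷ 19.00 g/mol = 1.664 mol
Divide by the smallest (1.664 mol F): C 3.003, H 5.003, F 1.000
Ratio ≈ 3:5:1, so the empirical formula is C3H5F

C3H5F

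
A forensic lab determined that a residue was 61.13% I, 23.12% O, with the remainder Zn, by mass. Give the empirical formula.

Assume 100 g: 61.13 g I, 23.12 g O, 15.75 g Zn.
Moles — I: 61.13 / 126.90 = 0.4817 mol; O: 23.12 / 16.00 = 1.445 mol; Zn: 15.75 / 65.38 = 0.2409 mol
Smallest is Zn at 0.2409 mol; normalising gives I 2.000, O 5.998, Zn 1.000
≈ 2:6:1 → I2O6Zn

I2O6Zn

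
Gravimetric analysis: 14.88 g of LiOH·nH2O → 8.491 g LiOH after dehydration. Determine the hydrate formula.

Mass of water lost = 14.88 − 8.491 = 6.389 g → 6.389 / 18.02 = 0.3546 mol H2O
Molar mass of LiOH = 23.95 g/mol → mol LiOH = 8.491 / 23.95 = 0.3546
n = 0.3546 / 0.3546 = 1.00 ≈ 1 → LiOH·H2O

LiOH·H2O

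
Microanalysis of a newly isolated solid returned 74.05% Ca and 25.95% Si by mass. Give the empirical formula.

Assume 100 g: 74.05 g Ca, 25.95 g Si.
n(Ca) = 74.05/40.08 = 1.848, n(Si) = 25.95/28.09 = 0.9238
Smallest is Si at 0.9238 mol; normalising gives Ca 2.000, Si 1.000
Ratio ≈ 2:1, so the empirical formula is Ca2Si

Ca2Si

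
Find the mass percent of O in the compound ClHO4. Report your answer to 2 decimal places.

63.71%

Molar mass = 1(35.45) + 1(1.008) + 4(16.00) = 100.458 g/mol
Mass of O per mole = 4 × 16.00 = 64.000 g
% O = 64.000 / 100.458 × 100 = 63.71%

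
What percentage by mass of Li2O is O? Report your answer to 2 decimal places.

53.55%

Molar mass = 2(6.94) + 1(16.00) = 29.880 g/mol
Mass of O per mole = 1 × 16.00 = 16.000 g
% O = 16.000 / 29.880 × 100 = 53.55%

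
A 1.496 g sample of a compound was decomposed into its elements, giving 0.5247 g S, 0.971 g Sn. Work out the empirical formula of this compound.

n(S) = 0.5247/32.07 = 0.01636, n(Sn) = 0.971/118.71 = 0.00818
Ratios (÷ 0.00818): S 2.000, Sn 1.000
Ratio ≈ 2:1, so the empirical formula is S2Sn

S2Sn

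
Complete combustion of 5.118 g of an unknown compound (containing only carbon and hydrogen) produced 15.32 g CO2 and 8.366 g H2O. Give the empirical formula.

C3H8

mol C = 15.32 / 44.01 = 0.3481; mass C = 0.3481 × 12.01 = 4.181 g
mol H = 2 × (8.366 / 18.02) = 0.9285; mass H = 0.9285 × 1.008 = 0.9360 g
Divide by the smallest (0.3481 mol C): C 1.000, H 2.667
Scaling by 3: C 3.00, H 8.00 → C3H8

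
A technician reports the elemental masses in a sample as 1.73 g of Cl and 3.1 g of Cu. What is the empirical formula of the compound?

Moles — Cl: 1.73 / 35.45 = 0.0488 mol; Cu: 3.1 / 63.55 = 0.04878 mol
Divide by the smallest (0.04878 mol Cu): Cl 1.000, Cu 1.000
→ ClCu

ClCu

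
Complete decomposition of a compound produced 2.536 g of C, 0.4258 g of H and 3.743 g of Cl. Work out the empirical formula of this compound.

C2H4Cl

Moles — C: 2.536 / 12.01 = 0.2112 mol; H: 0.4258 / 1.008 = 0.4224 mol; Cl: 3.743 / 35.45 = 0.1056 mol
Divide by the smallest (0.1056 mol Cl): C 2.000, H 4.001, Cl 1.000
≈ 2:4:1 → C2H4Cl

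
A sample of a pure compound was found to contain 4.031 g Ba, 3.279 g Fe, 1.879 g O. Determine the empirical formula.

BaFe2O4

n(Ba) = 4.031/137.33 = 0.02935, n(Fe) = 3.279/55.85 = 0.05871, n(O) = 1.879/16.00 = 0.1174
Divide by the smallest (0.02935 mol Ba): Ba 1.000, Fe 2.000, O 4.001
≈ 1:2:4 → BaFe2O4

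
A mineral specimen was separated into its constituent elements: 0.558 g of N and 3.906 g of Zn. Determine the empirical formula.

N: 0.558 g ÷ 14.01 g/mol = 0.03983 mol
Zn: 3.906 g ÷ 65.38 g/mol = 0.05974 mol
Divide by the smallest (0.03983 mol N): N 1.000, Zn 1.500
×2: N 2.00, Zn 3.00 → N2Zn3

N2Zn3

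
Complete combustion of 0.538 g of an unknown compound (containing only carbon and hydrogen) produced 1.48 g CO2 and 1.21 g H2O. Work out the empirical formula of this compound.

mol C = 1.48 / 44.01 = 0.03363; mass C = 0.03363 × 12.01 = 0.4039 g
mol H = 2 × (1.21 / 18.02) = 0.1343; mass H = 0.1343 × 1.008 = 0.1354 g
Smallest is C at 0.03363 mol; normalising gives C 1.000, H 3.993
≈ 1:4 → CH4

CH4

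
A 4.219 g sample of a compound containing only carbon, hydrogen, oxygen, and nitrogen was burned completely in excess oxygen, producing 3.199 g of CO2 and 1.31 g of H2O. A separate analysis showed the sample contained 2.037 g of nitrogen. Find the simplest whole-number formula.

mol C = 3.199 / 44.01 = 0.07269; mass C = 0.07269 × 12.01 = 0.8730 g
mol H = 2 × (1.31 / 18.02) = 0.1454; mass H = 0.1454 × 1.008 = 0.1466 g
mol N = 2.037 / 14.01 = 0.1454
mass O = 4.219 − (3.057) = 1.162 g → mol O = 0.07265
Ratios (÷ 0.07265): C 1.000, H 2.001, N 2.001, O 1.000
≈ 1:2:2:1 → CH2N2O

CH2N2O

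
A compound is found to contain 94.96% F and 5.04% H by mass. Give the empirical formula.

Assume 100 g: 94.96 g F, 5.04 g H.
Moles — F: 94.96 / 19.00 = 4.998 mol; H: 5.04 / 1.008 = 5 mol
Smallest is F at 4.998 mol; normalising gives F 1.000, H 1.000
≈ 1:1 → FH

FH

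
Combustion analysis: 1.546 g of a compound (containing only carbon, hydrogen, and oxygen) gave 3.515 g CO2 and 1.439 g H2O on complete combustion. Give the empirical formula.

C3H6O

mol C = 3.515 / 44.01 = 0.07987; mass C = 0.07987 × 12.01 = 0.9592 g
mol H = 2 × (1.439 / 18.02) = 0.1597; mass H = 0.1597 × 1.008 = 0.1610 g
mass O = 1.546 − (1.120) = 0.4258 g → mol O = 0.02661
Smallest is O at 0.02661 mol; normalising gives C 3.001, H 6.001, O 1.000
≈ 3:6:1 → C3H6O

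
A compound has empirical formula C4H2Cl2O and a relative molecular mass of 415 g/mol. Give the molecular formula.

C12H6Cl6O3

Empirical-formula mass = 136.96 g/mol
n = 415 / 136.96 = 3.03 ≈ 3
Molecular formula = (C4H2Cl2O)3 = C12H6Cl6O3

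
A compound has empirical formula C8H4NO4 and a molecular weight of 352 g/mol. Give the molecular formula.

C16H8N2O8

Empirical-formula mass = 178.12 g/mol
n = 352 / 178.12 = 1.98 ≈ 2
Molecular formula = (C8H4NO4)2 = C16H8N2O8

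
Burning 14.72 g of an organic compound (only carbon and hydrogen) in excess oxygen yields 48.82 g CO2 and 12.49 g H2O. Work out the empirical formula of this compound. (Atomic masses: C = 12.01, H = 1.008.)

mol C = 48.82 / 44.01 = 1.109; mass C = 1.109 × 12.01 = 13.32 g
mol H = 2 × (12.49 / 18.02) = 1.386; mass H = 1.386 × 1.008 = 1.397 g
Divide by the smallest (1.109 mol C): C 1.000, H 1.250
Scaling by 4: C 4.00, H 5.00 → C4H5

C4H5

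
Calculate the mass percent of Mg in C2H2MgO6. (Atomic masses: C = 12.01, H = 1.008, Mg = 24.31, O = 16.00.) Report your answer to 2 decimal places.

Molar mass = 2(12.01) + 2(1.008) + 1(24.31) + 6(16.00) = 146.346 g/mol
Mass of Mg per mole = 1 × 24.31 = 24.310 g
% Mg = 24.310 / 146.346 × 100 = 16.61%

16.61%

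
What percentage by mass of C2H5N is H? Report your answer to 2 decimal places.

Molar mass = 2(12.01) + 5(1.008) + 1(14.01) = 43.070 g/mol
Mass of H per mole = 5 × 1.008 = 5.040 g
% H = 5.040 / 43.070 × 100 = 11.70%

11.70%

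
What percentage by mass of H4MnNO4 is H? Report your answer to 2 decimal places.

Molar mass = 4(1.008) + 1(54.94) + 1(14.01) + 4(16.00) = 136.982 g/mol
Mass of H per mole = 4 × 1.008 = 4.032 g
% H = 4.032 / 136.982 × 100 = 2.94%

2.94%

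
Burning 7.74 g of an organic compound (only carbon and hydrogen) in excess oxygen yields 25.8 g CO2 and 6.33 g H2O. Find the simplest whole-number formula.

C5H6

mol C = 25.8 / 44.01 = 0.5862; mass C = 0.5862 × 12.01 = 7.041 g
mol H = 2 × (6.33 / 18.02) = 0.7026; mass H = 0.7026 × 1.008 = 0.7082 g
Smallest is C at 0.5862 mol; normalising gives C 1.000, H 1.198
×5: C 5.00, H 5.99 → C5H6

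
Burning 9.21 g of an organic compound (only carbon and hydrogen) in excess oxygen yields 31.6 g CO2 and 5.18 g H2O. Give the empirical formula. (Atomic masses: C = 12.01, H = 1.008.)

mol C = 31.6 / 44.01 = 0.7180; mass C = 0.7180 × 12.01 = 8.623 g
mol H = 2 × (5.18 / 18.02) = 0.5749; mass H = 0.5749 × 1.008 = 0.5795 g
Smallest is H at 0.5749 mol; normalising gives C 1.249, H 1.000
×4: C 5.00, H 4.00 → C5H4

C5H4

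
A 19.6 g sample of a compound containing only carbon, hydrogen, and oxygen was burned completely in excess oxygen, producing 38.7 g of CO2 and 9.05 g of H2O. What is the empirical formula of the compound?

mol C = 38.7 / 44.01 = 0.8793; mass C = 0.8793 × 12.01 = 10.56 g
mol H = 2 × (9.05 / 18.02) = 1.004; mass H = 1.004 × 1.008 = 1.012 g
mass O = 19.6 − (11.57) = 8.027 g → mol O = 0.5017
Divide by the smallest (0.5017 mol O): C 1.753, H 2.002, O 1.000
Scaling by 4: C 7.01, H 8.01, O 4.00 → C7H8O4

C7H8O4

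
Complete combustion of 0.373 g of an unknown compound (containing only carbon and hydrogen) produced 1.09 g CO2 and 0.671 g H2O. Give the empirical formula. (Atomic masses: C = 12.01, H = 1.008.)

mol C = 1.09 / 44.01 = 0.02477; mass C = 0.02477 × 12.01 = 0.2975 g
mol H = 2 × (0.671 / 18.02) = 0.07447; mass H = 0.07447 × 1.008 = 0.07507 g
Smallest is C at 0.02477 mol; normalising gives C 1.000, H 3.007
Ratio ≈ 1:3, so the empirical formula is CH3

CH3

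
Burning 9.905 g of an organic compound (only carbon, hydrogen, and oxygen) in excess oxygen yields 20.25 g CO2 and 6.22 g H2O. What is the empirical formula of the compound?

C2H3O

mol C = 20.25 / 44.01 = 0.4601; mass C = 0.4601 × 12.01 = 5.526 g
mol H = 2 × (6.22 / 18.02) = 0.6903; mass H = 0.6903 × 1.008 = 0.6959 g
mass O = 9.905 − (6.222) = 3.683 g → mol O = 0.2302
Ratios (÷ 0.2302): C 1.999, H 2.999, O 1.000
→ C2H3O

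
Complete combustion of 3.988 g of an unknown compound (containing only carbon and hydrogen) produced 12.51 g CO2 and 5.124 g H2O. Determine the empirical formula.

mol C = 12.51 / 44.01 = 0.2843; mass C = 0.2843 × 12.01 = 3.414 g
mol H = 2 × (5.124 / 18.02) = 0.5687; mass H = 0.5687 × 1.008 = 0.5733 g
Divide by the smallest (0.2843 mol C): C 1.000, H 2.001
→ CH2

CH2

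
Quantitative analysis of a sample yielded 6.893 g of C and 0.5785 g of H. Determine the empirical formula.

CH

C: 6.893 g ÷ 12.01 g/mol = 0.5739 mol
H: 0.5785 g ÷ 1.008 g/mol = 0.5739 mol
Ratios (÷ 0.5739): C 1.000, H 1.000
→ CH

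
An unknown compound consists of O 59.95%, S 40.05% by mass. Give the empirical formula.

Assume 100 g: 59.95 g O, 40.05 g S.
O: 59.95 g ÷ 16.00 g/mol = 3.747 mol
S: 40.05 g ÷ 32.07 g/mol = 1.249 mol
Divide by the smallest (1.249 mol S): O 3.000, S 1.000
Ratio ≈ 3:1, so the empirical formula is O3S

O3S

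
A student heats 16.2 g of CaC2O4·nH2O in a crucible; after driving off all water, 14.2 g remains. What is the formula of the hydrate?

CaC2O4·H2O

Mass of water lost = 16.2 − 14.2 = 2 g → 2 / 18.02 = 0.111 mol H2O
Molar mass of CaC2O4 = 128.10 g/mol → mol CaC2O4 = 14.2 / 128.10 = 0.1109
n = 0.111 / 0.1109 = 1.00 ≈ 1 → CaC2O4·H2O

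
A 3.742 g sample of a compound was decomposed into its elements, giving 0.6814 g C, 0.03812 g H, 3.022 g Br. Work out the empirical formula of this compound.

n(C) = 0.6814/12.01 = 0.05674, n(H) = 0.03812/1.008 = 0.03782, n(Br) = 3.022/79.90 = 0.03782
Smallest is H at 0.03782 mol; normalising gives C 1.500, H 1.000, Br 1.000
×2: C 3.00, H 2.00, Br 2.00 → C3H2Br2

C3H2Br2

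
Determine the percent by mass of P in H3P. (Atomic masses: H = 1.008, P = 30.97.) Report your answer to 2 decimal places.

Molar mass = 3(1.008) + 1(30.97) = 33.994 g/mol
Mass of P per mole = 1 × 30.97 = 30.970 g
% P = 30.970 / 33.994 × 100 = 91.10%

91.10%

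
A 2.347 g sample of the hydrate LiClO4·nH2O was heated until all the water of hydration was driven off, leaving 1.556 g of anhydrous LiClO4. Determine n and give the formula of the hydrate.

Mass of water lost = 2.347 − 1.556 = 0.791 g → 0.791 / 18.02 = 0.0439 mol H2O
Molar mass of LiClO4 = 106.39 g/mol → mol LiClO4 = 1.556 / 106.39 = 0.01463
n = 0.0439 / 0.01463 = 3.00 ≈ 3 → LiClO4·3H2O

LiClO4·3H2O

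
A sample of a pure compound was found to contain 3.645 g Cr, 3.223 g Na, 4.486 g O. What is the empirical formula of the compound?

Moles — Cr: 3.645 / 52.00 = 0.0701 mol; Na: 3.223 / 22.99 = 0.1402 mol; O: 4.486 / 16.00 = 0.2804 mol
Ratios (÷ 0.0701): Cr 1.000, Na 2.000, O 4.000
Ratio ≈ 1:2:4, so the empirical formula is CrNa2O4

CrNa2O4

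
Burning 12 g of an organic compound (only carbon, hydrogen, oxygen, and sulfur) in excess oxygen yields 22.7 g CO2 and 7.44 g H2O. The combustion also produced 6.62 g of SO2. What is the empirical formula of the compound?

C5H8OS

mol C = 22.7 / 44.01 = 0.5158; mass C = 0.5158 × 12.01 = 6.195 g
mol H = 2 × (7.44 / 18.02) = 0.8257; mass H = 0.8257 × 1.008 = 0.8324 g
mol S = 6.62 / 64.07 = 0.1033; mass S = 3.314 g
mass O = 12 − (10.34) = 1.659 g → mol O = 0.1037
Ratios (÷ 0.1033): C 4.992, H 7.992, O 1.004, S 1.000
≈ 5:8:1:1 → C5H8OS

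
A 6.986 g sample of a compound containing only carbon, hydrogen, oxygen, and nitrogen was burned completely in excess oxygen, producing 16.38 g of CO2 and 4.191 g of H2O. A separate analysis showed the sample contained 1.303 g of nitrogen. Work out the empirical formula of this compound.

mol C = 16.38 / 44.01 = 0.3722; mass C = 0.3722 × 12.01 = 4.470 g
mol H = 2 × (4.191 / 18.02) = 0.4651; mass H = 0.4651 × 1.008 = 0.4689 g
mol N = 1.303 / 14.01 = 0.09300
mass O = 6.986 − (6.242) = 0.7441 g → mol O = 0.04651
Smallest is O at 0.04651 mol; normalising gives C 8.002, H 10.001, N 2.000, O 1.000
≈ 8:10:2:1 → C8H10N2O

C8H10N2O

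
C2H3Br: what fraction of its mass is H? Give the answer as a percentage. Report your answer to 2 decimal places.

Molar mass = 2(12.01) + 3(1.008) + 1(79.90) = 106.944 g/mol
Mass of H per mole = 3 × 1.008 = 3.024 g
% H = 3.024 / 106.944 × 100 = 2.83%

2.83%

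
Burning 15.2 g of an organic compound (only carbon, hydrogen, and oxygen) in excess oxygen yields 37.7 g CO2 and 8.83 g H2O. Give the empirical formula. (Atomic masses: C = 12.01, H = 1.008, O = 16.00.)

mol C = 37.7 / 44.01 = 0.8566; mass C = 0.8566 × 12.01 = 10.29 g
mol H = 2 × (8.83 / 18.02) = 0.9800; mass H = 0.9800 × 1.008 = 0.9879 g
mass O = 15.2 − (11.28) = 3.924 g → mol O = 0.2453
Smallest is O at 0.2453 mol; normalising gives C 3.493, H 3.996, O 1.000
Multiply by 2: C 6.99, H 7.99, O 2.00 → C7H8O2

C7H8O2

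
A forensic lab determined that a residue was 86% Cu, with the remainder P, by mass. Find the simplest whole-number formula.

Assume 100 g: 86 g Cu, 14 g P.
Cu: 86 g ÷ 63.55 g/mol = 1.353 mol
P: 14 g ÷ 30.97 g/mol = 0.4521 mol
Ratios (÷ 0.4521): Cu 2.994, P 1.000
≈ 3:1 → Cu3P

Cu3P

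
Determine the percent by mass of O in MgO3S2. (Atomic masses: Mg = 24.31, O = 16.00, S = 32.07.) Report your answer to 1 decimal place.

35.2%

Molar mass = 1(24.31) + 3(16.00) + 2(32.07) = 136.450 g/mol
Mass of O per mole = 3 × 16.00 = 48.000 g
% O = 48.000 / 136.450 × 100 = 35.2%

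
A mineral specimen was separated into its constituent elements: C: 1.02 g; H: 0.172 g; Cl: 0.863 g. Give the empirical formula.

C7H14Cl2

Moles — C: 1.02 / 12.01 = 0.08493 mol; H: 0.172 / 1.008 = 0.1706 mol; Cl: 0.863 / 35.45 = 0.02434 mol
Ratios (÷ 0.02434): C 3.489, H 7.009, Cl 1.000
Scaling by 2: C 6.98, H 14.02, Cl 2.00 → C7H14Cl2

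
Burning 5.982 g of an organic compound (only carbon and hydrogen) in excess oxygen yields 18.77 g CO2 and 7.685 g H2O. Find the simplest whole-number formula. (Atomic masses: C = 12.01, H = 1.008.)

mol C = 18.77 / 44.01 = 0.4265; mass C = 0.4265 × 12.01 = 5.122 g
mol H = 2 × (7.685 / 18.02) = 0.8529; mass H = 0.8529 × 1.008 = 0.8598 g
Ratios (÷ 0.4265): C 1.000, H 2.000
Ratio ≈ 1:2, so the empirical formula is CH2

CH2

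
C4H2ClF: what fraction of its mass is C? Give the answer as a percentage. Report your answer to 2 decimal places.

45.97%

Molar mass = 4(12.01) + 2(1.008) + 1(35.45) + 1(19.00) = 104.506 g/mol
Mass of C per mole = 4 × 12.01 = 48.040 g
% C = 48.040 / 104.506 × 100 = 45.97%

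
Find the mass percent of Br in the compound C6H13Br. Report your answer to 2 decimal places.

Molar mass = 6(12.01) + 13(1.008) + 1(79.90) = 165.064 g/mol
Mass of Br per mole = 1 × 79.90 = 79.900 g
% Br = 79.900 / 165.064 × 100 = 48.41%

48.41%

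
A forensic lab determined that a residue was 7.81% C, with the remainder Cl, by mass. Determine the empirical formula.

CCl4

Assume 100 g: 7.81 g C, 92.19 g Cl.
Moles — C: 7.81 / 12.01 = 0.6503 mol; Cl: 92.19 / 35.45 = 2.601 mol
Divide by the smallest (0.6503 mol C): C 1.000, Cl 3.999
≈ 1:4 → CCl4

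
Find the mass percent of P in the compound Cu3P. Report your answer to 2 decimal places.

Molar mass = 3(63.55) + 1(30.97) = 221.620 g/mol
Mass of P per mole = 1 × 30.97 = 30.970 g
% P = 30.970 / 221.620 × 100 = 13.97%

13.97%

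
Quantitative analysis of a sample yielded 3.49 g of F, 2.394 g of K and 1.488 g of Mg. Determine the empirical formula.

n(F) = 3.49/19.00 = 0.1837, n(K) = 2.394/39.10 = 0.06123, n(Mg) = 1.488/24.31 = 0.06121
Ratios (÷ 0.06121): F 3.001, K 1.000, Mg 1.000
→ F3KMg

F3KMg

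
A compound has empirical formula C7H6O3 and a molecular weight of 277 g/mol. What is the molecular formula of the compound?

Empirical-formula mass = 138.12 g/mol
n = 277 / 138.12 = 2.01 ≈ 2
Molecular formula = (C7H6O3)2 = C14H12O6

C14H12O6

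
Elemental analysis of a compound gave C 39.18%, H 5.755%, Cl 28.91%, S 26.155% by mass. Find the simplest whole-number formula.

C4H7ClS

Assume 100 g: 39.18 g C, 5.755 g H, 28.91 g Cl, 26.155 g S.
n(C) = 39.18/12.01 = 3.262, n(H) = 5.755/1.008 = 5.709, n(Cl) = 28.91/35.45 = 0.8155, n(S) = 26.155/32.07 = 0.8156
Divide by the smallest (0.8155 mol Cl): C 4.000, H 7.001, Cl 1.000, S 1.000
≈ 4:7:1:1 → C4H7ClS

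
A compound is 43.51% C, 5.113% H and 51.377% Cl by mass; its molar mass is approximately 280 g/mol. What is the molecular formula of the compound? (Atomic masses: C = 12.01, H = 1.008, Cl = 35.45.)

Assume 100 g: 43.51 g C, 5.113 g H, 51.377 g Cl.
Moles — C: 43.51 / 12.01 = 3.623 mol; H: 5.113 / 1.008 = 5.072 mol; Cl: 51.377 / 35.45 = 1.449 mol
Divide by the smallest (1.449 mol Cl): C 2.500, H 3.500, Cl 1.000
Multiply by 2: C 5.00, H 7.00, Cl 2.00 → C5H7Cl2
Empirical-formula mass = 138.01 g/mol
n = 280 / 138.01 = 2.03 ≈ 2
Molecular formula = (C5H7Cl2)×2 = C10H14Cl4

C10H14Cl4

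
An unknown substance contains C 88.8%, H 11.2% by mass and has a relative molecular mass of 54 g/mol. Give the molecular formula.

Assume 100 g: 88.8 g C, 11.2 g H.
C: 88.8 g ÷ 12.01 g/mol = 7.394 mol
H: 11.2 g ÷ 1.008 g/mol = 11.11 mol
Smallest is C at 7.394 mol; normalising gives C 1.000, H 1.503
×2: C 2.00, H 3.01 → C2H3
Empirical-formula mass = 27.04 g/mol
n = 54 / 27.04 = 2.00 ≈ 2
Molecular formula = (C2H3)×2 = C4H6

C4H6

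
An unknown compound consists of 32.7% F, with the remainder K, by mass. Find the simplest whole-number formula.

FK

Assume 100 g: 32.7 g F, 67.3 g K.
Moles — F: 32.7 / 19.00 = 1.721 mol; K: 67.3 / 39.10 = 1.721 mol
Smallest is F at 1.721 mol; normalising gives F 1.000, K 1.000
→ FK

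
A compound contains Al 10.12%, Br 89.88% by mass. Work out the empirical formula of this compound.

Assume 100 g: 10.12 g Al, 89.88 g Br.
Moles — Al: 10.12 / 26.98 = 0.3751 mol; Br: 89.88 / 79.90 = 1.125 mol
Ratios (÷ 0.3751): Al 1.000, Br 2.999
→ AlBr3

AlBr3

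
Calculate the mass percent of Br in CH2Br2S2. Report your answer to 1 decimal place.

67.2%

Molar mass = 1(12.01) + 2(1.008) + 2(79.90) + 2(32.07) = 237.966 g/mol
Mass of Br per mole = 2 × 79.90 = 159.800 g
% Br = 159.800 / 237.966 × 100 = 67.2%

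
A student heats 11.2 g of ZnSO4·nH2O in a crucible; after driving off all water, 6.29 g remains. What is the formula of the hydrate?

ZnSO4·7H2O

Mass of water lost = 11.2 − 6.29 = 4.91 g → 4.91 / 18.02 = 0.2725 mol H2O
Molar mass of ZnSO4 = 161.45 g/mol → mol ZnSO4 = 6.29 / 161.45 = 0.03896
n = 0.2725 / 0.03896 = 6.99 ≈ 7 → ZnSO4·7H2O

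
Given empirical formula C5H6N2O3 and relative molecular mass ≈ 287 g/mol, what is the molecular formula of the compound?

Empirical-formula mass = 142.12 g/mol
n = 287 / 142.12 = 2.02 ≈ 2
Molecular formula = (C5H6N2O3)2 = C10H12N4O6

C10H12N4O6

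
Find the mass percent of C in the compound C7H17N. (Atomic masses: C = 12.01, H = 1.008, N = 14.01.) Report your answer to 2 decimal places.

Molar mass = 7(12.01) + 17(1.008) + 1(14.01) = 115.216 g/mol
Mass of C per mole = 7 × 12.01 = 84.070 g
% C = 84.070 / 115.216 × 100 = 72.97%

72.97%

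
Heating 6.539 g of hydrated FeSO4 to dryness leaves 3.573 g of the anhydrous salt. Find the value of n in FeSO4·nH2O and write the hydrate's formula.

Mass of water lost = 6.539 − 3.573 = 2.966 g → 2.966 / 18.02 = 0.1646 mol H2O
Molar mass of FeSO4 = 151.92 g/mol → mol FeSO4 = 3.573 / 151.92 = 0.02352
n = 0.1646 / 0.02352 = 7.00 ≈ 7 → FeSO4·7H2O

FeSO4·7H2O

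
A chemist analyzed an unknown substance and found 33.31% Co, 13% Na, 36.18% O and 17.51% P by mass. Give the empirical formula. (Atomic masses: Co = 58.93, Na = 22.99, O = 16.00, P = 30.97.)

CoNaO4P

Assume 100 g: 33.31 g Co, 13 g Na, 36.18 g O, 17.51 g P.
Co: 33.31 g ÷ 58.93 g/mol = 0.5652 mol
Na: 13 g ÷ 22.99 g/mol = 0.5655 mol
O: 36.18 g ÷ 16.00 g/mol = 2.261 mol
P: 17.51 g ÷ 30.97 g/mol = 0.5654 mol
Ratios (÷ 0.5652): Co 1.000, Na 1.000, O 4.000, P 1.000
Ratio ≈ 1:1:4:1, so the empirical formula is CoNaO4P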